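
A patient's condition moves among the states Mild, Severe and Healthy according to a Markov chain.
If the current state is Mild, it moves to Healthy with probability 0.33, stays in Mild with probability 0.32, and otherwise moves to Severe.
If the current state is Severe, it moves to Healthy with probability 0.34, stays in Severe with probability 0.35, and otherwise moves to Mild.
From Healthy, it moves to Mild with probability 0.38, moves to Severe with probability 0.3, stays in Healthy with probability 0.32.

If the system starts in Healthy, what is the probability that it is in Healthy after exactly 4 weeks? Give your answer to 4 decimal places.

Propagate the distribution vector 4 weeks from Healthy.
After 0 weeks: (0.0000, 0.0000, 1.0000)
After 1 week: (0.3800, 0.3000, 0.3200)
After 2 weeks: (0.3362, 0.3340, 0.3298)
After 3 weeks: (0.3364, 0.3335, 0.3300)
After 4 weeks: (0.3365, 0.3335, 0.3300)
P(in Healthy after 4 weeks) = 0.3300

0.3300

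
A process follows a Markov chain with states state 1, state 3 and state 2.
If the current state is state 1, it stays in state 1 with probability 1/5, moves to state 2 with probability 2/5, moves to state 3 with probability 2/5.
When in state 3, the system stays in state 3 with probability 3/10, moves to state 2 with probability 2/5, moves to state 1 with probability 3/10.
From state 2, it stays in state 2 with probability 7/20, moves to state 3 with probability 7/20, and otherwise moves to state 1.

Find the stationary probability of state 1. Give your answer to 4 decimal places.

Let the stationary distribution be π with π = πP and π_1 + π_2 + π_3 = 1.
π_1 = 0.2·π_1 + 0.3·π_2 + 0.3·π_3
π_2 = 0.4·π_1 + 0.3·π_2 + 0.35·π_3
Solving with the normalization constraint gives π = (0.2727, 0.3463, 0.3810).
So the stationary probability of state 1 is 0.2727.

0.2727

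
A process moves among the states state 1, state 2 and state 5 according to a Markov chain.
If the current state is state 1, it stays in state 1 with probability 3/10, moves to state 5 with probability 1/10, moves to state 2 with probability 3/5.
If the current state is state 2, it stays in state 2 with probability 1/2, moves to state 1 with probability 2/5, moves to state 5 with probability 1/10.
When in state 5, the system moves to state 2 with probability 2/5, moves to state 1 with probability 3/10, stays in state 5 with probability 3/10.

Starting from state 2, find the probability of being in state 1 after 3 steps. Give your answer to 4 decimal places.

Propagate the distribution vector 3 steps from state 2.
After 0 steps: (0.0000, 1.0000, 0.0000)
After 1 step: (0.4000, 0.5000, 0.1000)
After 2 steps: (0.3500, 0.5300, 0.1200)
After 3 steps: (0.3530, 0.5230, 0.1240)
P(in state 1 after 3 steps) = 0.3530

0.3530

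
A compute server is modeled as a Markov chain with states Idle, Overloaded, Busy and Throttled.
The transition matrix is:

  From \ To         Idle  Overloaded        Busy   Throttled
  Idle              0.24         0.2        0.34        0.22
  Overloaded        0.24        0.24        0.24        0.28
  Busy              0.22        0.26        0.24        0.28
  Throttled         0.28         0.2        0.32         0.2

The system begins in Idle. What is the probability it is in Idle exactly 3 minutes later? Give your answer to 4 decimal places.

Propagate the distribution vector 3 minutes from Idle.
After 0 minutes: (1.0000, 0.0000, 0.0000, 0.0000)
After 1 minute: (0.2400, 0.2000, 0.3400, 0.2200)
After 2 minutes: (0.2420, 0.2284, 0.2816, 0.2480)
After 3 minutes: (0.2443, 0.2260, 0.2840, 0.2456)
P(in Idle after 3 minutes) = 0.2443

0.2443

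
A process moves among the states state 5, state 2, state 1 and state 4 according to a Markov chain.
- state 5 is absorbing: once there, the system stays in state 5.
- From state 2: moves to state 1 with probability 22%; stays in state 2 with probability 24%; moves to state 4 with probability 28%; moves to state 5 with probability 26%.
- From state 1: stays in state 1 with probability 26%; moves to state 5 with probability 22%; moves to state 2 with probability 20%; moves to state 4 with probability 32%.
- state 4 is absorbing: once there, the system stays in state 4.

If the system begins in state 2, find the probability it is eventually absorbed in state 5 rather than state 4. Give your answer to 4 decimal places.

Let h(s) be the probability of absorption at state 5 starting from transient state s. Then h(state 5) = 1 and h(state 4) = 0. By first-step analysis:
h(state 2) = 0.26·1 + 0.24·h(state 2) + 0.22·h(state 1) + 0.28·0
h(state 1) = 0.22·1 + 0.2·h(state 2) + 0.26·h(state 1) + 0.32·0
Solving: h(state 2) = 0.4645, h(state 1) = 0.4228.
Starting from state 2, the probability is 0.4645.

0.4645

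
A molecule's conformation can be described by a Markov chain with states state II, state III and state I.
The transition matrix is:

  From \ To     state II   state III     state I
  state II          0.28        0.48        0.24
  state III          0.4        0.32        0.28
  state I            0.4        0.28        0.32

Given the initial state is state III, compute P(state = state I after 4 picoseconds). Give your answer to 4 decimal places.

0.2768

Propagate the distribution vector 4 picoseconds from state III.
After 0 picoseconds: (0.0000, 1.0000, 0.0000)
After 1 picosecond: (0.4000, 0.3200, 0.2800)
After 2 picoseconds: (0.3520, 0.3728, 0.2752)
After 3 picoseconds: (0.3578, 0.3653, 0.2769)
After 4 picoseconds: (0.3571, 0.3662, 0.2768)
P(in state I after 4 picoseconds) = 0.2768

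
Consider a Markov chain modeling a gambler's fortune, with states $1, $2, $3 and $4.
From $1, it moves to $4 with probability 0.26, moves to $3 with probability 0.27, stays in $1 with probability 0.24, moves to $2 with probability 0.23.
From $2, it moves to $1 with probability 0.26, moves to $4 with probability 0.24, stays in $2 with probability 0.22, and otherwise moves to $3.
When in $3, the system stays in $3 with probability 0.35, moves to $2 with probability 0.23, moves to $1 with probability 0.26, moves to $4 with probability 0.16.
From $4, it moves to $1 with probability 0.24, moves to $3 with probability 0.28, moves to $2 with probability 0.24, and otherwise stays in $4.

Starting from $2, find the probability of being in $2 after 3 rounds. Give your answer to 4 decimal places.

0.2299

Propagate the distribution vector 3 rounds from $2.
After 0 rounds: (0.0000, 1.0000, 0.0000, 0.0000)
After 1 round: (0.2600, 0.2200, 0.2800, 0.2400)
After 2 rounds: (0.2500, 0.2302, 0.2970, 0.2228)
After 3 rounds: (0.2505, 0.2299, 0.2983, 0.2212)
P(in $2 after 3 rounds) = 0.2299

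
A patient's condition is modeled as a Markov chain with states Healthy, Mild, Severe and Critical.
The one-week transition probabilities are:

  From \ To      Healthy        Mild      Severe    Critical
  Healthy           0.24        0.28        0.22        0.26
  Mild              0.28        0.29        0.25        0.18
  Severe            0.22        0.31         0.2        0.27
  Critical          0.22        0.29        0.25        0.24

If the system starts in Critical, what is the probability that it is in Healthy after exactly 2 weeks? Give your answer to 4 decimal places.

Propagate the distribution vector 2 weeks from Critical.
After 0 weeks: (0.0000, 0.0000, 0.0000, 1.0000)
After 1 week: (0.2200, 0.2900, 0.2500, 0.2400)
After 2 weeks: (0.2418, 0.2928, 0.2309, 0.2345)
P(in Healthy after 2 weeks) = 0.2418

0.2418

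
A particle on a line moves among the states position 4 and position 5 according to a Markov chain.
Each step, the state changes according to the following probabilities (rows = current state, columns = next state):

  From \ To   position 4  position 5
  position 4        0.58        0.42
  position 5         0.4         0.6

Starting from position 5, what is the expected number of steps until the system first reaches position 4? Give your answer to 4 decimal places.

2.5000

Let t(s) be the expected number of steps to first reach position 4 from state s, with t(position 4) = 0. Conditioning on the first step:
t(position 5) = 1 + 0.6·t(position 5)
Solving: t(position 5) = 2.5000.
Expected steps from position 5 to position 4: 2.5000.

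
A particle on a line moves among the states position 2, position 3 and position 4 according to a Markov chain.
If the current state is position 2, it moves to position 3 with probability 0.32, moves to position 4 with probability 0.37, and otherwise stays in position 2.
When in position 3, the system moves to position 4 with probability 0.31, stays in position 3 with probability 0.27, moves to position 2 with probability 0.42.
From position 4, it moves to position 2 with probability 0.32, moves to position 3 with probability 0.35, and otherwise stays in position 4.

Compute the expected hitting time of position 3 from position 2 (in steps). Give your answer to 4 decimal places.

3.0241

Let t(s) be the expected number of steps to first reach position 3 from state s, with t(position 3) = 0. Conditioning on the first step:
t(position 2) = 1 + 0.31·t(position 2) + 0.37·t(position 4)
t(position 4) = 1 + 0.32·t(position 2) + 0.33·t(position 4)
Solving: t(position 2) = 3.0241, t(position 4) = 2.9369.
Expected steps from position 2 to position 3: 3.0241.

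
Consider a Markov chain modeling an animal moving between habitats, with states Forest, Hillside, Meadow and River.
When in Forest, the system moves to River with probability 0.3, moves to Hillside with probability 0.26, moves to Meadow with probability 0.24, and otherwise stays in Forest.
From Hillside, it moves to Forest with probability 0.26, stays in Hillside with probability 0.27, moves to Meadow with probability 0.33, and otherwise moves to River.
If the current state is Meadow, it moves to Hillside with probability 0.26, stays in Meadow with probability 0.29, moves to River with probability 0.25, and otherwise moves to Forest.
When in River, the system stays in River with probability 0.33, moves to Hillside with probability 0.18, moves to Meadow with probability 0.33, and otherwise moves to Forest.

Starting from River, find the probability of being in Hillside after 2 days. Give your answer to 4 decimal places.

0.2354

Propagate the distribution vector 2 days from River.
After 0 days: (0.0000, 0.0000, 0.0000, 1.0000)
After 1 day: (0.1600, 0.1800, 0.3300, 0.3300)
After 2 days: (0.1976, 0.2354, 0.3024, 0.2646)
P(in Hillside after 2 days) = 0.2354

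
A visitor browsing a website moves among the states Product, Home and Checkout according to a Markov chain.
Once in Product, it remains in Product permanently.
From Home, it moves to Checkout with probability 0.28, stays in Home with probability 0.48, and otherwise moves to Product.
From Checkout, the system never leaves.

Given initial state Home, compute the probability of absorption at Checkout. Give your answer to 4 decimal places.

0.5385

Let h(s) be the probability of absorption at Checkout starting from transient state s. Then h(Checkout) = 1 and h(Product) = 0. By first-step analysis:
h(Home) = 0.24·0 + 0.48·h(Home) + 0.28·1
Solving: h(Home) = 0.5385.
Starting from Home, the probability is 0.5385.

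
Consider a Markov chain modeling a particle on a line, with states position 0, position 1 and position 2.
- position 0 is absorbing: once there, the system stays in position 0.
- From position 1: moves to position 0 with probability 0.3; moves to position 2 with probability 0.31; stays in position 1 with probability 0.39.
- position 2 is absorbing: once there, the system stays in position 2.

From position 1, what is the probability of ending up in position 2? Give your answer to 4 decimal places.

Let h(s) be the probability of absorption at position 2 starting from transient state s. Then h(position 2) = 1 and h(position 0) = 0. By first-step analysis:
h(position 1) = 0.3·0 + 0.39·h(position 1) + 0.31·1
Solving: h(position 1) = 0.5082.
Starting from position 1, the probability is 0.5082.

0.5082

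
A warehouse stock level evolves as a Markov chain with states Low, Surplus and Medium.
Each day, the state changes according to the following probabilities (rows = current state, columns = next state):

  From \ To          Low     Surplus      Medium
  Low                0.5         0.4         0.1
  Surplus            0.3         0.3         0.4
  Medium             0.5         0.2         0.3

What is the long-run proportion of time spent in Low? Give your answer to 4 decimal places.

0.4362

Let the stationary distribution be π with π = πP and π_1 + π_2 + π_3 = 1.
π_1 = 0.5·π_1 + 0.3·π_2 + 0.5·π_3
π_2 = 0.4·π_1 + 0.3·π_2 + 0.2·π_3
Solving with the normalization constraint gives π = (0.4362, 0.3191, 0.2447).
So the stationary probability of Low is 0.4362.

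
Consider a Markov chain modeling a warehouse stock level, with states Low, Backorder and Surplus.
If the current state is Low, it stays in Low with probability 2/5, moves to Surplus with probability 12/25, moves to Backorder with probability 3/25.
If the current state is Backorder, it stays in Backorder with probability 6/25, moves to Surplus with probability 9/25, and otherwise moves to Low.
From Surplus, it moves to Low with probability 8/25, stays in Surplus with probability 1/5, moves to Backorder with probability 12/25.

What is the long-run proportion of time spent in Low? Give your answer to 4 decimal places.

0.3721

Let the stationary distribution be π with π = πP and π_1 + π_2 + π_3 = 1.
π_1 = 0.4·π_1 + 0.4·π_2 + 0.32·π_3
π_2 = 0.12·π_1 + 0.24·π_2 + 0.48·π_3
Solving with the normalization constraint gives π = (0.3721, 0.2791, 0.3488).
So the stationary probability of Low is 0.3721.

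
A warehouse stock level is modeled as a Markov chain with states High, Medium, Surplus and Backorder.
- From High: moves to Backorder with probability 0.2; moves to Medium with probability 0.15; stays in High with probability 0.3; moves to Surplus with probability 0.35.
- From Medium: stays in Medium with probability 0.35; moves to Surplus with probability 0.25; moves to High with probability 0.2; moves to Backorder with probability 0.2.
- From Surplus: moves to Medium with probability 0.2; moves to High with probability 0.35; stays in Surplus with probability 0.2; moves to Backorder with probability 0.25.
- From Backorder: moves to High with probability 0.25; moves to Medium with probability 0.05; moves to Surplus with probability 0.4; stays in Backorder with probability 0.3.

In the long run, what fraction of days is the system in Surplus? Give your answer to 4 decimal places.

0.2994

Let the stationary distribution be π with π = πP and π_1 + π_2 + π_3 + π_4 = 1.
π_1 = 0.3·π_1 + 0.2·π_2 + 0.35·π_3 + 0.25·π_4
π_2 = 0.15·π_1 + 0.35·π_2 + 0.2·π_3 + 0.05·π_4
π_3 = 0.35·π_1 + 0.25·π_2 + 0.2·π_3 + 0.4·π_4
Solving with the normalization constraint gives π = (0.2854, 0.1764, 0.2994, 0.2389).
So the stationary probability of Surplus is 0.2994.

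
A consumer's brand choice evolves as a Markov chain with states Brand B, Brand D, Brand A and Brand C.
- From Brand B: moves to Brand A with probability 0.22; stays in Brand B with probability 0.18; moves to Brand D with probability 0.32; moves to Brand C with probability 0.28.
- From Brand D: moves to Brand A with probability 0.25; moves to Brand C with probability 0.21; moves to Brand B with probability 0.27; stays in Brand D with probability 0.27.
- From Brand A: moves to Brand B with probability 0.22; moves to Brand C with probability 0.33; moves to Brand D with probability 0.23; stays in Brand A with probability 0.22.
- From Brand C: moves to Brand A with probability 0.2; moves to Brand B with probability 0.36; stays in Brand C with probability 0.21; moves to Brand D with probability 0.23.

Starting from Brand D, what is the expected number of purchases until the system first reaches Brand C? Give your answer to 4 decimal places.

Let t(s) be the expected number of purchases to first reach Brand C from state s, with t(Brand C) = 0. Conditioning on the first purchase:
t(Brand B) = 1 + 0.18·t(Brand B) + 0.32·t(Brand D) + 0.22·t(Brand A)
t(Brand D) = 1 + 0.27·t(Brand B) + 0.27·t(Brand D) + 0.25·t(Brand A)
t(Brand A) = 1 + 0.22·t(Brand B) + 0.23·t(Brand D) + 0.22·t(Brand A)
Solving: t(Brand B) = 3.6837, t(Brand D) = 3.9234, t(Brand A) = 3.4779.
Expected purchases from Brand D to Brand C: 3.9234.

3.9234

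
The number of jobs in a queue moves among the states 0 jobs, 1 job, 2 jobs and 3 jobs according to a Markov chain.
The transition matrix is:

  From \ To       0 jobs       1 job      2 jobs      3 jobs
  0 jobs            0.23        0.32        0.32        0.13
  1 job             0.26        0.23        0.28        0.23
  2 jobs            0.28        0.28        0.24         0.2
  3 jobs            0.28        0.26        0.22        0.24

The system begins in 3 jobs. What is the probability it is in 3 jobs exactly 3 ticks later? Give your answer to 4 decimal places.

0.1979

Propagate the distribution vector 3 ticks from 3 jobs.
After 0 ticks: (0.0000, 0.0000, 0.0000, 1.0000)
After 1 tick: (0.2800, 0.2600, 0.2200, 0.2400)
After 2 ticks: (0.2608, 0.2734, 0.2680, 0.1978)
After 3 ticks: (0.2615, 0.2728, 0.2678, 0.1979)
P(in 3 jobs after 3 ticks) = 0.1979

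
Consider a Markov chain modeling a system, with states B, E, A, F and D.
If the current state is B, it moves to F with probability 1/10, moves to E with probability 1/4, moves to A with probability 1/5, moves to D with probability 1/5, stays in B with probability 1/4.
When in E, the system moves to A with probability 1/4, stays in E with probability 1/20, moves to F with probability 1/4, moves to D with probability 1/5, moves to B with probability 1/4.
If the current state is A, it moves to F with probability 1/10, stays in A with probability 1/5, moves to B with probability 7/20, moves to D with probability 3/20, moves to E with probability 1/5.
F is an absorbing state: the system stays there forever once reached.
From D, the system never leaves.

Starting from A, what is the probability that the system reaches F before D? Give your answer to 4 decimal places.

Let h(s) be the probability of absorption at F starting from transient state s. Then h(F) = 1 and h(D) = 0. By first-step analysis:
h(B) = 0.25·h(B) + 0.25·h(E) + 0.2·h(A) + 0.1·1 + 0.2·0
h(E) = 0.25·h(B) + 0.05·h(E) + 0.25·h(A) + 0.25·1 + 0.2·0
h(A) = 0.35·h(B) + 0.2·h(E) + 0.2·h(A) + 0.1·1 + 0.15·0
Solving: h(B) = 0.4068, h(E) = 0.4816, h(A) = 0.4234.
Starting from A, the probability is 0.4234.

0.4234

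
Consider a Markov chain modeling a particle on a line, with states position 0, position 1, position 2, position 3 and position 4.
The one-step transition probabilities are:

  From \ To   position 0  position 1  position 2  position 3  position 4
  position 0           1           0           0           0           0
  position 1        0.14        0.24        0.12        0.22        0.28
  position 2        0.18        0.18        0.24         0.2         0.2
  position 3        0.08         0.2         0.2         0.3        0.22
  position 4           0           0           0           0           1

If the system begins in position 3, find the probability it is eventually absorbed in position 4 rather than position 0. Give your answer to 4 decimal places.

Let h(s) be the probability of absorption at position 4 starting from transient state s. Then h(position 4) = 1 and h(position 0) = 0. By first-step analysis:
h(position 1) = 0.14·0 + 0.24·h(position 1) + 0.12·h(position 2) + 0.22·h(position 3) + 0.28·1
h(position 2) = 0.18·0 + 0.18·h(position 1) + 0.24·h(position 2) + 0.2·h(position 3) + 0.2·1
h(position 3) = 0.08·0 + 0.2·h(position 1) + 0.2·h(position 2) + 0.3·h(position 3) + 0.22·1
Solving: h(position 1) = 0.6571, h(position 2) = 0.5957, h(position 3) = 0.6722.
Starting from position 3, the probability is 0.6722.

0.6722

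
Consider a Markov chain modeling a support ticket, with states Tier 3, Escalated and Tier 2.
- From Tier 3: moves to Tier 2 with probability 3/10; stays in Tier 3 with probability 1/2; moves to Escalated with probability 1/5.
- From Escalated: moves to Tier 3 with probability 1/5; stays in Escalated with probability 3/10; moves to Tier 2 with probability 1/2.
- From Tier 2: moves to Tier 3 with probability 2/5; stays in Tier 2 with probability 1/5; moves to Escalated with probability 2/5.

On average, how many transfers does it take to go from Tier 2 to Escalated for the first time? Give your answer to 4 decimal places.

Let t(s) be the expected number of transfers to first reach Escalated from state s, with t(Escalated) = 0. Conditioning on the first transfer:
t(Tier 3) = 1 + 0.5·t(Tier 3) + 0.3·t(Tier 2)
t(Tier 2) = 1 + 0.4·t(Tier 3) + 0.2·t(Tier 2)
Solving: t(Tier 3) = 3.9286, t(Tier 2) = 3.2143.
Expected transfers from Tier 2 to Escalated: 3.2143.

3.2143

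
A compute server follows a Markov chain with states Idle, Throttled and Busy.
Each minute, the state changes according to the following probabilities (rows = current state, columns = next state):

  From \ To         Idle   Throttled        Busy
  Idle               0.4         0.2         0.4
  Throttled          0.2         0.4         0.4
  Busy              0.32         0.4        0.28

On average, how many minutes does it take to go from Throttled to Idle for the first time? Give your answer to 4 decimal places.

4.1176

Let t(s) be the expected number of minutes to first reach Idle from state s, with t(Idle) = 0. Conditioning on the first minute:
t(Throttled) = 1 + 0.4·t(Throttled) + 0.4·t(Busy)
t(Busy) = 1 + 0.4·t(Throttled) + 0.28·t(Busy)
Solving: t(Throttled) = 4.1176, t(Busy) = 3.6765.
Expected minutes from Throttled to Idle: 4.1176.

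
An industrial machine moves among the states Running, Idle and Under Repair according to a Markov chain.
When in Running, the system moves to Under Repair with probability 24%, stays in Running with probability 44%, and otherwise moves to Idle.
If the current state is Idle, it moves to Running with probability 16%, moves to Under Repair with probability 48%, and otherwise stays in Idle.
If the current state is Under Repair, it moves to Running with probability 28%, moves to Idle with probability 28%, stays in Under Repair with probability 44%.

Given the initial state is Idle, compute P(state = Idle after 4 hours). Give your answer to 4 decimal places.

0.3166

Propagate the distribution vector 4 hours from Idle.
After 0 hours: (0.0000, 1.0000, 0.0000)
After 1 hour: (0.1600, 0.3600, 0.4800)
After 2 hours: (0.2624, 0.3152, 0.4224)
After 3 hours: (0.2842, 0.3157, 0.4001)
After 4 hours: (0.2876, 0.3166, 0.3958)
P(in Idle after 4 hours) = 0.3166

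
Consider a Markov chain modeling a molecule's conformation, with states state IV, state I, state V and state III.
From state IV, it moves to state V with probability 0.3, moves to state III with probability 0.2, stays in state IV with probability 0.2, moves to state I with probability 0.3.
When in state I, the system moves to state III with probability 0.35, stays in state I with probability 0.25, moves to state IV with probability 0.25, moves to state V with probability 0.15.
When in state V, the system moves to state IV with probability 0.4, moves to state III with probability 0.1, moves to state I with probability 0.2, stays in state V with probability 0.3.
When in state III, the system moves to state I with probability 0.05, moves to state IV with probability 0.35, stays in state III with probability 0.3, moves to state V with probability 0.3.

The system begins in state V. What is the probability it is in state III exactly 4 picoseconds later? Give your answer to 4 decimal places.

Propagate the distribution vector 4 picoseconds from state V.
After 0 picoseconds: (0.0000, 0.0000, 1.0000, 0.0000)
After 1 picosecond: (0.4000, 0.2000, 0.3000, 0.1000)
After 2 picoseconds: (0.2850, 0.2350, 0.2700, 0.2100)
After 3 picoseconds: (0.2973, 0.2088, 0.2648, 0.2293)
After 4 picoseconds: (0.2978, 0.2058, 0.2687, 0.2278)
P(in state III after 4 picoseconds) = 0.2278

0.2278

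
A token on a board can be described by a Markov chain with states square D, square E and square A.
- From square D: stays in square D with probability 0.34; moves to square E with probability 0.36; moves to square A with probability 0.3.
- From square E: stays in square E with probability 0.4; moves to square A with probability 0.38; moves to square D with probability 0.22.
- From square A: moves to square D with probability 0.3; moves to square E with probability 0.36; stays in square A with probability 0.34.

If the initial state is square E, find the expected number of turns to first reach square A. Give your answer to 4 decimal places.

2.7778

Let t(s) be the expected number of turns to first reach square A from state s, with t(square A) = 0. Conditioning on the first turn:
t(square D) = 1 + 0.34·t(square D) + 0.36·t(square E)
t(square E) = 1 + 0.22·t(square D) + 0.4·t(square E)
Solving: t(square D) = 3.0303, t(square E) = 2.7778.
Expected turns from square E to square A: 2.7778.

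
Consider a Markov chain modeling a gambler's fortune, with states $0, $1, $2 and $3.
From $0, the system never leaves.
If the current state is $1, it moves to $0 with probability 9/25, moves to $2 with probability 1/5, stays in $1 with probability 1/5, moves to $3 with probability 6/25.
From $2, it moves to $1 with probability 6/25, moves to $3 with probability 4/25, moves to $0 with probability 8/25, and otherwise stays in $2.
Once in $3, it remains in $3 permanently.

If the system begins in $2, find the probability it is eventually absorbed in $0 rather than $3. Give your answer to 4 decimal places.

0.6485

Let h(s) be the probability of absorption at $0 starting from transient state s. Then h($0) = 1 and h($3) = 0. By first-step analysis:
h($1) = 0.36·1 + 0.2·h($1) + 0.2·h($2) + 0.24·0
h($2) = 0.32·1 + 0.24·h($1) + 0.28·h($2) + 0.16·0
Solving: h($1) = 0.6121, h($2) = 0.6485.
Starting from $2, the probability is 0.6485.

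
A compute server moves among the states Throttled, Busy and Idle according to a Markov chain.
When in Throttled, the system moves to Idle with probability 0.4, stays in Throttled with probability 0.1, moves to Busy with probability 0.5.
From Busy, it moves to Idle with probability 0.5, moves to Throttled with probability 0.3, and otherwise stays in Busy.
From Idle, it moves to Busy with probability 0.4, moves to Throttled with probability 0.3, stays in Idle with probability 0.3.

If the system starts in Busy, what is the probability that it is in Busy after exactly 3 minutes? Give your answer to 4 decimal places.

0.3460

Propagate the distribution vector 3 minutes from Busy.
After 0 minutes: (0.0000, 1.0000, 0.0000)
After 1 minute: (0.3000, 0.2000, 0.5000)
After 2 minutes: (0.2400, 0.3900, 0.3700)
After 3 minutes: (0.2520, 0.3460, 0.4020)
P(in Busy after 3 minutes) = 0.3460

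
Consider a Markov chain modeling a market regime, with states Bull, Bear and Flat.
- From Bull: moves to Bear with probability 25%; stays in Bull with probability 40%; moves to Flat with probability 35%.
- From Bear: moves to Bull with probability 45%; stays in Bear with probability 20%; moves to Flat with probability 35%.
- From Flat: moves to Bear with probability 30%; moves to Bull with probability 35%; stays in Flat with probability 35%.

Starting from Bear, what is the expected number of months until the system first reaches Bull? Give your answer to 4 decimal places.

Let t(s) be the expected number of months to first reach Bull from state s, with t(Bull) = 0. Conditioning on the first month:
t(Bear) = 1 + 0.2·t(Bear) + 0.35·t(Flat)
t(Flat) = 1 + 0.3·t(Bear) + 0.35·t(Flat)
Solving: t(Bear) = 2.4096, t(Flat) = 2.6506.
Expected months from Bear to Bull: 2.4096.

2.4096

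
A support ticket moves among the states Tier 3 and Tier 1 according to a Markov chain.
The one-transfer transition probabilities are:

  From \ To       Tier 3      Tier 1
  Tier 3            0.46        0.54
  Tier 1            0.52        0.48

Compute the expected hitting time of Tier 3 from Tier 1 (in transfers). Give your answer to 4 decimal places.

1.9231

Let t(s) be the expected number of transfers to first reach Tier 3 from state s, with t(Tier 3) = 0. Conditioning on the first transfer:
t(Tier 1) = 1 + 0.48·t(Tier 1)
Solving: t(Tier 1) = 1.9231.
Expected transfers from Tier 1 to Tier 3: 1.9231.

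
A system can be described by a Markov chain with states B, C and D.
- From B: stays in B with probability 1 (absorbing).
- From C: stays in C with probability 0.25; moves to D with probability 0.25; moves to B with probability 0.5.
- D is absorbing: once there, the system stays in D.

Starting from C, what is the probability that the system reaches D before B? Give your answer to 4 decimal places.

Let h(s) be the probability of absorption at D starting from transient state s. Then h(D) = 1 and h(B) = 0. By first-step analysis:
h(C) = 0.5·0 + 0.25·h(C) + 0.25·1
Solving: h(C) = 0.3333.
Starting from C, the probability is 0.3333.

0.3333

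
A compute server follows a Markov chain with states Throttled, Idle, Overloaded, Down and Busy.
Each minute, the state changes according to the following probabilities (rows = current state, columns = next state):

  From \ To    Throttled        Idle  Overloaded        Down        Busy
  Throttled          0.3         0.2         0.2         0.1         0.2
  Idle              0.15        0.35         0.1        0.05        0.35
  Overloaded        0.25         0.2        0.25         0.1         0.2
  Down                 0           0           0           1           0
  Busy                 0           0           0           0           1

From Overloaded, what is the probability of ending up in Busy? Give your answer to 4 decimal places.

Let h(s) be the probability of absorption at Busy starting from transient state s. Then h(Busy) = 1 and h(Down) = 0. By first-step analysis:
h(Throttled) = 0.3·h(Throttled) + 0.2·h(Idle) + 0.2·h(Overloaded) + 0.1·0 + 0.2·1
h(Idle) = 0.15·h(Throttled) + 0.35·h(Idle) + 0.1·h(Overloaded) + 0.05·0 + 0.35·1
h(Overloaded) = 0.25·h(Throttled) + 0.2·h(Idle) + 0.25·h(Overloaded) + 0.1·0 + 0.2·1
Solving: h(Throttled) = 0.7273, h(Idle) = 0.8182, h(Overloaded) = 0.7273.
Starting from Overloaded, the probability is 0.7273.

0.7273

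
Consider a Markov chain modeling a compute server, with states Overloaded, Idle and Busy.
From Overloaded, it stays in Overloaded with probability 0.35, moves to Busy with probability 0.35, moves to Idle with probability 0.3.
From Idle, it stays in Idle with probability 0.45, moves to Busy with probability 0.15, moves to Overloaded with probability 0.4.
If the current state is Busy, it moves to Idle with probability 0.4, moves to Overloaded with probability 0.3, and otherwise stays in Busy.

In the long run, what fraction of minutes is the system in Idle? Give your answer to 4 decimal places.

Let the stationary distribution be π with π = πP and π_1 + π_2 + π_3 = 1.
π_1 = 0.35·π_1 + 0.4·π_2 + 0.3·π_3
π_2 = 0.3·π_1 + 0.45·π_2 + 0.4·π_3
Solving with the normalization constraint gives π = (0.3562, 0.3836, 0.2603).
So the stationary probability of Idle is 0.3836.

0.3836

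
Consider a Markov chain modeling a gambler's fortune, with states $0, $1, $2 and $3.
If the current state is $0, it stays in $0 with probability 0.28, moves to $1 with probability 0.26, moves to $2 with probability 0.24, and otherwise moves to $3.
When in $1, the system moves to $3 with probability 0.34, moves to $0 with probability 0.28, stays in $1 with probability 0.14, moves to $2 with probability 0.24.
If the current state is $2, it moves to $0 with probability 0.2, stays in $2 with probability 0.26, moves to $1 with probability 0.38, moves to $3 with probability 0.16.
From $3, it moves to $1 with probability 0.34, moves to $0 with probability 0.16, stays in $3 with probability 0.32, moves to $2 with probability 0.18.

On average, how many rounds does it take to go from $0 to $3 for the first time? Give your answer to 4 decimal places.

Let t(s) be the expected number of rounds to first reach $3 from state s, with t($3) = 0. Conditioning on the first round:
t($0) = 1 + 0.28·t($0) + 0.26·t($1) + 0.24·t($2)
t($1) = 1 + 0.28·t($0) + 0.14·t($1) + 0.24·t($2)
t($2) = 1 + 0.2·t($0) + 0.38·t($1) + 0.26·t($2)
Solving: t($0) = 4.2317, t($1) = 3.7783, t($2) = 4.4353.
Expected rounds from $0 to $3: 4.2317.

4.2317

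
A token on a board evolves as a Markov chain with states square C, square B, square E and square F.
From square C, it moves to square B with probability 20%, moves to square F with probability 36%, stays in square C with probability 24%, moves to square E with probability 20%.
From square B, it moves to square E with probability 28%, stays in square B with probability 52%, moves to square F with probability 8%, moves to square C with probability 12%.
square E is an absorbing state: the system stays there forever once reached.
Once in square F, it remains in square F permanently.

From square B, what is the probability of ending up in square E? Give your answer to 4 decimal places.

Let h(s) be the probability of absorption at square E starting from transient state s. Then h(square E) = 1 and h(square F) = 0. By first-step analysis:
h(square C) = 0.24·h(square C) + 0.2·h(square B) + 0.2·1 + 0.36·0
h(square B) = 0.12·h(square C) + 0.52·h(square B) + 0.28·1 + 0.08·0
Solving: h(square C) = 0.4460, h(square B) = 0.6948.
Starting from square B, the probability is 0.6948.

0.6948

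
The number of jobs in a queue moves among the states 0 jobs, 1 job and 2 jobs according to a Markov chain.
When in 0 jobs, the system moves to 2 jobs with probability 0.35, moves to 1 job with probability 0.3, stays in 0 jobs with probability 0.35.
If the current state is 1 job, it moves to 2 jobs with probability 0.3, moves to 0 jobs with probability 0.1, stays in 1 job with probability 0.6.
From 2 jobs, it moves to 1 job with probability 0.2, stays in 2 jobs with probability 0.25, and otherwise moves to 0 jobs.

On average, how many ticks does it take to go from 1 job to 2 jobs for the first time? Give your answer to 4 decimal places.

Let t(s) be the expected number of ticks to first reach 2 jobs from state s, with t(2 jobs) = 0. Conditioning on the first tick:
t(0 jobs) = 1 + 0.35·t(0 jobs) + 0.3·t(1 job)
t(1 job) = 1 + 0.1·t(0 jobs) + 0.6·t(1 job)
Solving: t(0 jobs) = 3.0435, t(1 job) = 3.2609.
Expected ticks from 1 job to 2 jobs: 3.2609.

3.2609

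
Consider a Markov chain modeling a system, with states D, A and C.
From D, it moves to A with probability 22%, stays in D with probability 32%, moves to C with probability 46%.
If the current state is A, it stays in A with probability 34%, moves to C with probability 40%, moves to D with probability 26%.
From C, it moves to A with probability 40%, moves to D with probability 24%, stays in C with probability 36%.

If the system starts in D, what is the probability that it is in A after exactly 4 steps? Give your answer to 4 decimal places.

0.3318

Propagate the distribution vector 4 steps from D.
After 0 steps: (1.0000, 0.0000, 0.0000)
After 1 step: (0.3200, 0.2200, 0.4600)
After 2 steps: (0.2700, 0.3292, 0.4008)
After 3 steps: (0.2682, 0.3316, 0.4002)
After 4 steps: (0.2681, 0.3318, 0.4001)
P(in A after 4 steps) = 0.3318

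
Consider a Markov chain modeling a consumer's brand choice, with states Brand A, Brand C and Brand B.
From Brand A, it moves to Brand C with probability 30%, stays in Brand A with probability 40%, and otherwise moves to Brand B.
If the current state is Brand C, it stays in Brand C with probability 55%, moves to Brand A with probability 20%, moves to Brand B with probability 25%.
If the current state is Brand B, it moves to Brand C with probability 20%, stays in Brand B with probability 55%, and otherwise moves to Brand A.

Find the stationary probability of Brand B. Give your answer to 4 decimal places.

Let the stationary distribution be π with π = πP and π_1 + π_2 + π_3 = 1.
π_1 = 0.4·π_1 + 0.2·π_2 + 0.25·π_3
π_2 = 0.3·π_1 + 0.55·π_2 + 0.2·π_3
Solving with the normalization constraint gives π = (0.2735, 0.3498, 0.3767).
So the stationary probability of Brand B is 0.3767.

0.3767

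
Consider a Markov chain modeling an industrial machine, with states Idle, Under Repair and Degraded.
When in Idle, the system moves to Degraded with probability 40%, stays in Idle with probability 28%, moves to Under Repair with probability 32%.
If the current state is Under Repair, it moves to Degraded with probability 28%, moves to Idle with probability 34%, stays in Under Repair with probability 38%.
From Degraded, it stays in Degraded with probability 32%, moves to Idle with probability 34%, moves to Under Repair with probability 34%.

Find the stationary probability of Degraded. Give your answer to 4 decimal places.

Let the stationary distribution be π with π = πP and π_1 + π_2 + π_3 = 1.
π_1 = 0.28·π_1 + 0.34·π_2 + 0.34·π_3
π_2 = 0.32·π_1 + 0.38·π_2 + 0.34·π_3
Solving with the normalization constraint gives π = (0.3208, 0.3475, 0.3318).
So the stationary probability of Degraded is 0.3318.

0.3318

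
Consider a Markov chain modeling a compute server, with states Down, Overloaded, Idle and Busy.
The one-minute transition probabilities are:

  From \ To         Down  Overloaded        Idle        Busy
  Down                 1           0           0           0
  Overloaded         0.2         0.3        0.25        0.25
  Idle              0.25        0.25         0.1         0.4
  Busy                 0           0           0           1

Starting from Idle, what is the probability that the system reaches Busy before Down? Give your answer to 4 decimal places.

0.6035

Let h(s) be the probability of absorption at Busy starting from transient state s. Then h(Busy) = 1 and h(Down) = 0. By first-step analysis:
h(Overloaded) = 0.2·0 + 0.3·h(Overloaded) + 0.25·h(Idle) + 0.25·1
h(Idle) = 0.25·0 + 0.25·h(Overloaded) + 0.1·h(Idle) + 0.4·1
Solving: h(Overloaded) = 0.5727, h(Idle) = 0.6035.
Starting from Idle, the probability is 0.6035.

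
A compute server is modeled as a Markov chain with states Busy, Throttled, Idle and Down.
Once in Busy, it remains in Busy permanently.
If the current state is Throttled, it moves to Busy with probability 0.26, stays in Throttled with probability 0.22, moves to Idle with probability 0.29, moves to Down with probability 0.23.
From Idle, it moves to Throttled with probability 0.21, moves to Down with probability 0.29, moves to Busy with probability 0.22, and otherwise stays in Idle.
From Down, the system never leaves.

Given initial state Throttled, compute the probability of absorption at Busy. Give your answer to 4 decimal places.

Let h(s) be the probability of absorption at Busy starting from transient state s. Then h(Busy) = 1 and h(Down) = 0. By first-step analysis:
h(Throttled) = 0.26·1 + 0.22·h(Throttled) + 0.29·h(Idle) + 0.23·0
h(Idle) = 0.22·1 + 0.21·h(Throttled) + 0.28·h(Idle) + 0.29·0
Solving: h(Throttled) = 0.5013, h(Idle) = 0.4518.
Starting from Throttled, the probability is 0.5013.

0.5013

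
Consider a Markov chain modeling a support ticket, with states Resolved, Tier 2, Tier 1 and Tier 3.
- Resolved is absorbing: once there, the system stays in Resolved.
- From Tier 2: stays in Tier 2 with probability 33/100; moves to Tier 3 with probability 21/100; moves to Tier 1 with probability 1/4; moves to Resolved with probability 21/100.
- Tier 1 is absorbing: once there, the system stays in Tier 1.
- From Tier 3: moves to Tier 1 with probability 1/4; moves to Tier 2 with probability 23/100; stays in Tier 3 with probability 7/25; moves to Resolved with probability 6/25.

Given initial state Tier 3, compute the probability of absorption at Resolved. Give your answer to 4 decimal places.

Let h(s) be the probability of absorption at Resolved starting from transient state s. Then h(Resolved) = 1 and h(Tier 1) = 0. By first-step analysis:
h(Tier 2) = 0.21·1 + 0.33·h(Tier 2) + 0.25·0 + 0.21·h(Tier 3)
h(Tier 3) = 0.24·1 + 0.23·h(Tier 2) + 0.25·0 + 0.28·h(Tier 3)
Solving: h(Tier 2) = 0.4644, h(Tier 3) = 0.4817.
Starting from Tier 3, the probability is 0.4817.

0.4817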